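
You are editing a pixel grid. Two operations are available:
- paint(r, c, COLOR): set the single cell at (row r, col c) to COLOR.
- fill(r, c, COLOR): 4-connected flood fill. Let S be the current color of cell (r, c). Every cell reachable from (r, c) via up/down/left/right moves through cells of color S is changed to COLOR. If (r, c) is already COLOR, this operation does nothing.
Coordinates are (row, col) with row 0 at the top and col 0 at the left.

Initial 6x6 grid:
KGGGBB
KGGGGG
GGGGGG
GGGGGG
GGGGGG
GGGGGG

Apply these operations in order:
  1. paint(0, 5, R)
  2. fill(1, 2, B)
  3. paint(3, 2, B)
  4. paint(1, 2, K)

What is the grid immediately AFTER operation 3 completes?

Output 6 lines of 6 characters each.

After op 1 paint(0,5,R):
KGGGBR
KGGGGG
GGGGGG
GGGGGG
GGGGGG
GGGGGG
After op 2 fill(1,2,B) [32 cells changed]:
KBBBBR
KBBBBB
BBBBBB
BBBBBB
BBBBBB
BBBBBB
After op 3 paint(3,2,B):
KBBBBR
KBBBBB
BBBBBB
BBBBBB
BBBBBB
BBBBBB

Answer: KBBBBR
KBBBBB
BBBBBB
BBBBBB
BBBBBB
BBBBBB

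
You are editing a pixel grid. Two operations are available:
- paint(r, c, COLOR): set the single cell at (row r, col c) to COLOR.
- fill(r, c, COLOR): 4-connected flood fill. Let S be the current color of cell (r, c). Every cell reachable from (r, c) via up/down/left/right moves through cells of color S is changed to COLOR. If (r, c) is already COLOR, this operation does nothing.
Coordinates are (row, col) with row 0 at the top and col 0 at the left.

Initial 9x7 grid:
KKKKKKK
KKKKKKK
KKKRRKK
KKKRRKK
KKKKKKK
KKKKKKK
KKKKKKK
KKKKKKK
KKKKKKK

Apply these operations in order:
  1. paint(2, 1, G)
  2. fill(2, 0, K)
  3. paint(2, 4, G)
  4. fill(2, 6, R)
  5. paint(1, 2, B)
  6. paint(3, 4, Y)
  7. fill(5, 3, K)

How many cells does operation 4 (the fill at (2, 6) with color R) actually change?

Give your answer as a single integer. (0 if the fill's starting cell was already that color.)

Answer: 58

Derivation:
After op 1 paint(2,1,G):
KKKKKKK
KKKKKKK
KGKRRKK
KKKRRKK
KKKKKKK
KKKKKKK
KKKKKKK
KKKKKKK
KKKKKKK
After op 2 fill(2,0,K) [0 cells changed]:
KKKKKKK
KKKKKKK
KGKRRKK
KKKRRKK
KKKKKKK
KKKKKKK
KKKKKKK
KKKKKKK
KKKKKKK
After op 3 paint(2,4,G):
KKKKKKK
KKKKKKK
KGKRGKK
KKKRRKK
KKKKKKK
KKKKKKK
KKKKKKK
KKKKKKK
KKKKKKK
After op 4 fill(2,6,R) [58 cells changed]:
RRRRRRR
RRRRRRR
RGRRGRR
RRRRRRR
RRRRRRR
RRRRRRR
RRRRRRR
RRRRRRR
RRRRRRR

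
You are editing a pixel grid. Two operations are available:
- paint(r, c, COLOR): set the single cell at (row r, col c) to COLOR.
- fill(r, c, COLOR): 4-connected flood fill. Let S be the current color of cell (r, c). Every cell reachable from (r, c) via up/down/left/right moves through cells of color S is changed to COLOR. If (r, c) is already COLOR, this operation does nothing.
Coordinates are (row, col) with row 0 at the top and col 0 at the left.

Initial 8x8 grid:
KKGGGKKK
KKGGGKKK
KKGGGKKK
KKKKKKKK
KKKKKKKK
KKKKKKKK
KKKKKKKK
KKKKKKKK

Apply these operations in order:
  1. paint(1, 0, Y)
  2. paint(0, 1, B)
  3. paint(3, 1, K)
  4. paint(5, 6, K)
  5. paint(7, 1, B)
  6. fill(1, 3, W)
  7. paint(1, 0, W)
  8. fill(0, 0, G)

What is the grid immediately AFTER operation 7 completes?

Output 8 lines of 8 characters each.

After op 1 paint(1,0,Y):
KKGGGKKK
YKGGGKKK
KKGGGKKK
KKKKKKKK
KKKKKKKK
KKKKKKKK
KKKKKKKK
KKKKKKKK
After op 2 paint(0,1,B):
KBGGGKKK
YKGGGKKK
KKGGGKKK
KKKKKKKK
KKKKKKKK
KKKKKKKK
KKKKKKKK
KKKKKKKK
After op 3 paint(3,1,K):
KBGGGKKK
YKGGGKKK
KKGGGKKK
KKKKKKKK
KKKKKKKK
KKKKKKKK
KKKKKKKK
KKKKKKKK
After op 4 paint(5,6,K):
KBGGGKKK
YKGGGKKK
KKGGGKKK
KKKKKKKK
KKKKKKKK
KKKKKKKK
KKKKKKKK
KKKKKKKK
After op 5 paint(7,1,B):
KBGGGKKK
YKGGGKKK
KKGGGKKK
KKKKKKKK
KKKKKKKK
KKKKKKKK
KKKKKKKK
KBKKKKKK
After op 6 fill(1,3,W) [9 cells changed]:
KBWWWKKK
YKWWWKKK
KKWWWKKK
KKKKKKKK
KKKKKKKK
KKKKKKKK
KKKKKKKK
KBKKKKKK
After op 7 paint(1,0,W):
KBWWWKKK
WKWWWKKK
KKWWWKKK
KKKKKKKK
KKKKKKKK
KKKKKKKK
KKKKKKKK
KBKKKKKK

Answer: KBWWWKKK
WKWWWKKK
KKWWWKKK
KKKKKKKK
KKKKKKKK
KKKKKKKK
KKKKKKKK
KBKKKKKK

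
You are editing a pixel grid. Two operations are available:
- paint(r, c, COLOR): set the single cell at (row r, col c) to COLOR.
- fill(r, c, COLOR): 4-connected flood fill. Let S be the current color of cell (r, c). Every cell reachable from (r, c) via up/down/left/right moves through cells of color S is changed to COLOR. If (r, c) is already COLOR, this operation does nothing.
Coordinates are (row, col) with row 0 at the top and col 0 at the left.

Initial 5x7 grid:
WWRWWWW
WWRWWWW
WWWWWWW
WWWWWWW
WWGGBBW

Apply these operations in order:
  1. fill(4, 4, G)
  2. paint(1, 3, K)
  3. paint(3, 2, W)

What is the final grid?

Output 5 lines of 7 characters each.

After op 1 fill(4,4,G) [2 cells changed]:
WWRWWWW
WWRWWWW
WWWWWWW
WWWWWWW
WWGGGGW
After op 2 paint(1,3,K):
WWRWWWW
WWRKWWW
WWWWWWW
WWWWWWW
WWGGGGW
After op 3 paint(3,2,W):
WWRWWWW
WWRKWWW
WWWWWWW
WWWWWWW
WWGGGGW

Answer: WWRWWWW
WWRKWWW
WWWWWWW
WWWWWWW
WWGGGGW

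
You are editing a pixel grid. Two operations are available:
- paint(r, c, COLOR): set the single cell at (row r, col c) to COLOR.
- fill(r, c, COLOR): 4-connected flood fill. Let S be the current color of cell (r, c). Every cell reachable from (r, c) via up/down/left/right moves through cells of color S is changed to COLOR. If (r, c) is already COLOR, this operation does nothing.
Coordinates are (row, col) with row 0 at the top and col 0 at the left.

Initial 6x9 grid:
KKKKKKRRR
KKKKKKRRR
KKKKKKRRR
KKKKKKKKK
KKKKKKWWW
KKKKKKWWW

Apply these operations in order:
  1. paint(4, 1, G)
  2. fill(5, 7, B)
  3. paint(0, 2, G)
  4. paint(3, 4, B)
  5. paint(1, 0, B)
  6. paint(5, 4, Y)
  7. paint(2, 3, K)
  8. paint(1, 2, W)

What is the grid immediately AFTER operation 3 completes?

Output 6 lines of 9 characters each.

Answer: KKGKKKRRR
KKKKKKRRR
KKKKKKRRR
KKKKKKKKK
KGKKKKBBB
KKKKKKBBB

Derivation:
After op 1 paint(4,1,G):
KKKKKKRRR
KKKKKKRRR
KKKKKKRRR
KKKKKKKKK
KGKKKKWWW
KKKKKKWWW
After op 2 fill(5,7,B) [6 cells changed]:
KKKKKKRRR
KKKKKKRRR
KKKKKKRRR
KKKKKKKKK
KGKKKKBBB
KKKKKKBBB
After op 3 paint(0,2,G):
KKGKKKRRR
KKKKKKRRR
KKKKKKRRR
KKKKKKKKK
KGKKKKBBB
KKKKKKBBB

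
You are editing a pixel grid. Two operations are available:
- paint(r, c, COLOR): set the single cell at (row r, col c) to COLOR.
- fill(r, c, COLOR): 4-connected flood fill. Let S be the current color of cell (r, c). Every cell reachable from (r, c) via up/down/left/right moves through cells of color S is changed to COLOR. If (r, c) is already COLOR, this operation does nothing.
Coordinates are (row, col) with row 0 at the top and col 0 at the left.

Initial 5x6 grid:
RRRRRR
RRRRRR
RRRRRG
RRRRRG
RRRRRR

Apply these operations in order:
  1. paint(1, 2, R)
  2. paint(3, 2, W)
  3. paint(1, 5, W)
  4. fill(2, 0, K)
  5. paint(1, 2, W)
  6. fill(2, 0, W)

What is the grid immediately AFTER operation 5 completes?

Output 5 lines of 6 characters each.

Answer: KKKKKK
KKWKKW
KKKKKG
KKWKKG
KKKKKK

Derivation:
After op 1 paint(1,2,R):
RRRRRR
RRRRRR
RRRRRG
RRRRRG
RRRRRR
After op 2 paint(3,2,W):
RRRRRR
RRRRRR
RRRRRG
RRWRRG
RRRRRR
After op 3 paint(1,5,W):
RRRRRR
RRRRRW
RRRRRG
RRWRRG
RRRRRR
After op 4 fill(2,0,K) [26 cells changed]:
KKKKKK
KKKKKW
KKKKKG
KKWKKG
KKKKKK
After op 5 paint(1,2,W):
KKKKKK
KKWKKW
KKKKKG
KKWKKG
KKKKKK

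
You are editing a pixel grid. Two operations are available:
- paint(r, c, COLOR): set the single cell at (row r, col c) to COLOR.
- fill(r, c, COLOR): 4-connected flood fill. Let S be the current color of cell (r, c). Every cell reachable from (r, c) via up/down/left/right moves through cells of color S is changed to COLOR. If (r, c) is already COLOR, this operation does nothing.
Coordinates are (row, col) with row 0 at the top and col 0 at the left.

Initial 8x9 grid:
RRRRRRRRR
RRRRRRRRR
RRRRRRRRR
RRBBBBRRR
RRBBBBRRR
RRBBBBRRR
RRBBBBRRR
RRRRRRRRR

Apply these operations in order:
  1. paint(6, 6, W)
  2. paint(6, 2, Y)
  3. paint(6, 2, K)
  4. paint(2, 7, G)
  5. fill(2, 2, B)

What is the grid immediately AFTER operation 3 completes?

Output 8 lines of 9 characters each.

Answer: RRRRRRRRR
RRRRRRRRR
RRRRRRRRR
RRBBBBRRR
RRBBBBRRR
RRBBBBRRR
RRKBBBWRR
RRRRRRRRR

Derivation:
After op 1 paint(6,6,W):
RRRRRRRRR
RRRRRRRRR
RRRRRRRRR
RRBBBBRRR
RRBBBBRRR
RRBBBBRRR
RRBBBBWRR
RRRRRRRRR
After op 2 paint(6,2,Y):
RRRRRRRRR
RRRRRRRRR
RRRRRRRRR
RRBBBBRRR
RRBBBBRRR
RRBBBBRRR
RRYBBBWRR
RRRRRRRRR
After op 3 paint(6,2,K):
RRRRRRRRR
RRRRRRRRR
RRRRRRRRR
RRBBBBRRR
RRBBBBRRR
RRBBBBRRR
RRKBBBWRR
RRRRRRRRR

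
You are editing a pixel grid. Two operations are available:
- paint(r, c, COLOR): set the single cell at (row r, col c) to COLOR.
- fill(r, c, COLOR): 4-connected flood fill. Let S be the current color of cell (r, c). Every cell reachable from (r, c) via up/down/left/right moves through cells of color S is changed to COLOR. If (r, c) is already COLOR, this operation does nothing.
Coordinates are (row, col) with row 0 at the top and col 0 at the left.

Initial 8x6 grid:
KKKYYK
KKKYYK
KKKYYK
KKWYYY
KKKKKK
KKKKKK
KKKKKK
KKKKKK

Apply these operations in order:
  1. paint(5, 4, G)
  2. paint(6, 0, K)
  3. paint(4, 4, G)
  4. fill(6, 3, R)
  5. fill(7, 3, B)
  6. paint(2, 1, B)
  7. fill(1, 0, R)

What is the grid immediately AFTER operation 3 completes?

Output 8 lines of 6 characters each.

After op 1 paint(5,4,G):
KKKYYK
KKKYYK
KKKYYK
KKWYYY
KKKKKK
KKKKGK
KKKKKK
KKKKKK
After op 2 paint(6,0,K):
KKKYYK
KKKYYK
KKKYYK
KKWYYY
KKKKKK
KKKKGK
KKKKKK
KKKKKK
After op 3 paint(4,4,G):
KKKYYK
KKKYYK
KKKYYK
KKWYYY
KKKKGK
KKKKGK
KKKKKK
KKKKKK

Answer: KKKYYK
KKKYYK
KKKYYK
KKWYYY
KKKKGK
KKKKGK
KKKKKK
KKKKKK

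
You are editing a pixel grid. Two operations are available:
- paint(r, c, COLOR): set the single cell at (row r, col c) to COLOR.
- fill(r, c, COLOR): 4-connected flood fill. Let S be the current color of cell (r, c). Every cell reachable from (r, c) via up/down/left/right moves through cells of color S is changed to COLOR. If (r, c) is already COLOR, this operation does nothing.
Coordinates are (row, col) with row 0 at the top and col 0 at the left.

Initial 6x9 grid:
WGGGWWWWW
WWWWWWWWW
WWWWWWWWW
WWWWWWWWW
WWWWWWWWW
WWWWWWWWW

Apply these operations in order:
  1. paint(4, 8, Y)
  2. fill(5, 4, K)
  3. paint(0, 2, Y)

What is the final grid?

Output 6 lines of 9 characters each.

After op 1 paint(4,8,Y):
WGGGWWWWW
WWWWWWWWW
WWWWWWWWW
WWWWWWWWW
WWWWWWWWY
WWWWWWWWW
After op 2 fill(5,4,K) [50 cells changed]:
KGGGKKKKK
KKKKKKKKK
KKKKKKKKK
KKKKKKKKK
KKKKKKKKY
KKKKKKKKK
After op 3 paint(0,2,Y):
KGYGKKKKK
KKKKKKKKK
KKKKKKKKK
KKKKKKKKK
KKKKKKKKY
KKKKKKKKK

Answer: KGYGKKKKK
KKKKKKKKK
KKKKKKKKK
KKKKKKKKK
KKKKKKKKY
KKKKKKKKK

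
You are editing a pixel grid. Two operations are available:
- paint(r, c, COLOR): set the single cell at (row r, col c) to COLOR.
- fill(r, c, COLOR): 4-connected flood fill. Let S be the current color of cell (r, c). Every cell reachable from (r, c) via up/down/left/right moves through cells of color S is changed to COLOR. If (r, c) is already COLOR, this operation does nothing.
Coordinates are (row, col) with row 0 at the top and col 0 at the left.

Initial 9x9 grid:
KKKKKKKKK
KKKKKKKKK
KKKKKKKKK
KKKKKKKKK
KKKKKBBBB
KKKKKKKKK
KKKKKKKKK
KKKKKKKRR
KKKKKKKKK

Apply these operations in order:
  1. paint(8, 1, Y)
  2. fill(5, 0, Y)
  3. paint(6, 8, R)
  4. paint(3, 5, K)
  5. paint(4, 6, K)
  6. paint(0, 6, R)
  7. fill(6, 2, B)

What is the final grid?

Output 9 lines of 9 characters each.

After op 1 paint(8,1,Y):
KKKKKKKKK
KKKKKKKKK
KKKKKKKKK
KKKKKKKKK
KKKKKBBBB
KKKKKKKKK
KKKKKKKKK
KKKKKKKRR
KYKKKKKKK
After op 2 fill(5,0,Y) [74 cells changed]:
YYYYYYYYY
YYYYYYYYY
YYYYYYYYY
YYYYYYYYY
YYYYYBBBB
YYYYYYYYY
YYYYYYYYY
YYYYYYYRR
YYYYYYYYY
After op 3 paint(6,8,R):
YYYYYYYYY
YYYYYYYYY
YYYYYYYYY
YYYYYYYYY
YYYYYBBBB
YYYYYYYYY
YYYYYYYYR
YYYYYYYRR
YYYYYYYYY
After op 4 paint(3,5,K):
YYYYYYYYY
YYYYYYYYY
YYYYYYYYY
YYYYYKYYY
YYYYYBBBB
YYYYYYYYY
YYYYYYYYR
YYYYYYYRR
YYYYYYYYY
After op 5 paint(4,6,K):
YYYYYYYYY
YYYYYYYYY
YYYYYYYYY
YYYYYKYYY
YYYYYBKBB
YYYYYYYYY
YYYYYYYYR
YYYYYYYRR
YYYYYYYYY
After op 6 paint(0,6,R):
YYYYYYRYY
YYYYYYYYY
YYYYYYYYY
YYYYYKYYY
YYYYYBKBB
YYYYYYYYY
YYYYYYYYR
YYYYYYYRR
YYYYYYYYY
After op 7 fill(6,2,B) [72 cells changed]:
BBBBBBRBB
BBBBBBBBB
BBBBBBBBB
BBBBBKBBB
BBBBBBKBB
BBBBBBBBB
BBBBBBBBR
BBBBBBBRR
BBBBBBBBB

Answer: BBBBBBRBB
BBBBBBBBB
BBBBBBBBB
BBBBBKBBB
BBBBBBKBB
BBBBBBBBB
BBBBBBBBR
BBBBBBBRR
BBBBBBBBB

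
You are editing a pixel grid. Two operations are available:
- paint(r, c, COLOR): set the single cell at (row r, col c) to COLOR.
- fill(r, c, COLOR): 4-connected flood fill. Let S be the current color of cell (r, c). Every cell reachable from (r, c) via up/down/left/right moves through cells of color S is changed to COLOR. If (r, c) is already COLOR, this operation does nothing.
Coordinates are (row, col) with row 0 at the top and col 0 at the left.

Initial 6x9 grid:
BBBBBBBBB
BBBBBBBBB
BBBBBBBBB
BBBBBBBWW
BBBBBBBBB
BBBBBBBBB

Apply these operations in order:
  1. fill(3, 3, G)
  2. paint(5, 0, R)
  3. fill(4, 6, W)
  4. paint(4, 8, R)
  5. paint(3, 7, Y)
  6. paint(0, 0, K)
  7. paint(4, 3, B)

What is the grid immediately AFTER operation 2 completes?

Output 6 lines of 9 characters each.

After op 1 fill(3,3,G) [52 cells changed]:
GGGGGGGGG
GGGGGGGGG
GGGGGGGGG
GGGGGGGWW
GGGGGGGGG
GGGGGGGGG
After op 2 paint(5,0,R):
GGGGGGGGG
GGGGGGGGG
GGGGGGGGG
GGGGGGGWW
GGGGGGGGG
RGGGGGGGG

Answer: GGGGGGGGG
GGGGGGGGG
GGGGGGGGG
GGGGGGGWW
GGGGGGGGG
RGGGGGGGG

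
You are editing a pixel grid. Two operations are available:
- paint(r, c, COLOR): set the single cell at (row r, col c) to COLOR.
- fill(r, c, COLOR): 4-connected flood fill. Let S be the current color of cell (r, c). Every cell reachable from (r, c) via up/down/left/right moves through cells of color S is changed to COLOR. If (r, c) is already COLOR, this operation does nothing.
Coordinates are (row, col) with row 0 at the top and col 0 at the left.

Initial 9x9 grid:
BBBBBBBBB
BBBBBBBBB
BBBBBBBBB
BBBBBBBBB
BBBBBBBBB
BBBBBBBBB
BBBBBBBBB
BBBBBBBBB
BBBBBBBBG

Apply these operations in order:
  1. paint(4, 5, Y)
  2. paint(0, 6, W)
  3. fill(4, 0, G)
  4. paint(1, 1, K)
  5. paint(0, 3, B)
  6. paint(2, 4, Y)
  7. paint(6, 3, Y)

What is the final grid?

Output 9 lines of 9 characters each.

After op 1 paint(4,5,Y):
BBBBBBBBB
BBBBBBBBB
BBBBBBBBB
BBBBBBBBB
BBBBBYBBB
BBBBBBBBB
BBBBBBBBB
BBBBBBBBB
BBBBBBBBG
After op 2 paint(0,6,W):
BBBBBBWBB
BBBBBBBBB
BBBBBBBBB
BBBBBBBBB
BBBBBYBBB
BBBBBBBBB
BBBBBBBBB
BBBBBBBBB
BBBBBBBBG
After op 3 fill(4,0,G) [78 cells changed]:
GGGGGGWGG
GGGGGGGGG
GGGGGGGGG
GGGGGGGGG
GGGGGYGGG
GGGGGGGGG
GGGGGGGGG
GGGGGGGGG
GGGGGGGGG
After op 4 paint(1,1,K):
GGGGGGWGG
GKGGGGGGG
GGGGGGGGG
GGGGGGGGG
GGGGGYGGG
GGGGGGGGG
GGGGGGGGG
GGGGGGGGG
GGGGGGGGG
After op 5 paint(0,3,B):
GGGBGGWGG
GKGGGGGGG
GGGGGGGGG
GGGGGGGGG
GGGGGYGGG
GGGGGGGGG
GGGGGGGGG
GGGGGGGGG
GGGGGGGGG
After op 6 paint(2,4,Y):
GGGBGGWGG
GKGGGGGGG
GGGGYGGGG
GGGGGGGGG
GGGGGYGGG
GGGGGGGGG
GGGGGGGGG
GGGGGGGGG
GGGGGGGGG
After op 7 paint(6,3,Y):
GGGBGGWGG
GKGGGGGGG
GGGGYGGGG
GGGGGGGGG
GGGGGYGGG
GGGGGGGGG
GGGYGGGGG
GGGGGGGGG
GGGGGGGGG

Answer: GGGBGGWGG
GKGGGGGGG
GGGGYGGGG
GGGGGGGGG
GGGGGYGGG
GGGGGGGGG
GGGYGGGGG
GGGGGGGGG
GGGGGGGGG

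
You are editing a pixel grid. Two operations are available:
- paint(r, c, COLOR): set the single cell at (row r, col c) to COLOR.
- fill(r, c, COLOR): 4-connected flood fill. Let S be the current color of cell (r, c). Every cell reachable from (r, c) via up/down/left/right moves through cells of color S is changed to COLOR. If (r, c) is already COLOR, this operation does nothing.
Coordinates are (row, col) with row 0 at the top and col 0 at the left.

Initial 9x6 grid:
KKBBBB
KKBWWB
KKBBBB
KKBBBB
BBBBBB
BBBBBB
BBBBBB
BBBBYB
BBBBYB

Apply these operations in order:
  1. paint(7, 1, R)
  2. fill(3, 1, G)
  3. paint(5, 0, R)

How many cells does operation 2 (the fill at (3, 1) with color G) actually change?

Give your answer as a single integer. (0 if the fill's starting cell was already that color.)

Answer: 8

Derivation:
After op 1 paint(7,1,R):
KKBBBB
KKBWWB
KKBBBB
KKBBBB
BBBBBB
BBBBBB
BBBBBB
BRBBYB
BBBBYB
After op 2 fill(3,1,G) [8 cells changed]:
GGBBBB
GGBWWB
GGBBBB
GGBBBB
BBBBBB
BBBBBB
BBBBBB
BRBBYB
BBBBYB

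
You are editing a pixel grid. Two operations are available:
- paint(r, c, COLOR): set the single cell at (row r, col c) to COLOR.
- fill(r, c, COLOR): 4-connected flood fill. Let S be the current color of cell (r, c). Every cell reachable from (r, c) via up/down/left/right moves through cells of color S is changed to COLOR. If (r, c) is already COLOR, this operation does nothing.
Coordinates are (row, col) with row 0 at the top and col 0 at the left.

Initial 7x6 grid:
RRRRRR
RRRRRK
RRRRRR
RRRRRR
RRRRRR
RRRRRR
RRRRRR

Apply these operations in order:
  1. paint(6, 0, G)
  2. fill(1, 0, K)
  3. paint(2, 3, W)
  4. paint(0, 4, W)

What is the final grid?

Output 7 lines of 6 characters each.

Answer: KKKKWK
KKKKKK
KKKWKK
KKKKKK
KKKKKK
KKKKKK
GKKKKK

Derivation:
After op 1 paint(6,0,G):
RRRRRR
RRRRRK
RRRRRR
RRRRRR
RRRRRR
RRRRRR
GRRRRR
After op 2 fill(1,0,K) [40 cells changed]:
KKKKKK
KKKKKK
KKKKKK
KKKKKK
KKKKKK
KKKKKK
GKKKKK
After op 3 paint(2,3,W):
KKKKKK
KKKKKK
KKKWKK
KKKKKK
KKKKKK
KKKKKK
GKKKKK
After op 4 paint(0,4,W):
KKKKWK
KKKKKK
KKKWKK
KKKKKK
KKKKKK
KKKKKK
GKKKKK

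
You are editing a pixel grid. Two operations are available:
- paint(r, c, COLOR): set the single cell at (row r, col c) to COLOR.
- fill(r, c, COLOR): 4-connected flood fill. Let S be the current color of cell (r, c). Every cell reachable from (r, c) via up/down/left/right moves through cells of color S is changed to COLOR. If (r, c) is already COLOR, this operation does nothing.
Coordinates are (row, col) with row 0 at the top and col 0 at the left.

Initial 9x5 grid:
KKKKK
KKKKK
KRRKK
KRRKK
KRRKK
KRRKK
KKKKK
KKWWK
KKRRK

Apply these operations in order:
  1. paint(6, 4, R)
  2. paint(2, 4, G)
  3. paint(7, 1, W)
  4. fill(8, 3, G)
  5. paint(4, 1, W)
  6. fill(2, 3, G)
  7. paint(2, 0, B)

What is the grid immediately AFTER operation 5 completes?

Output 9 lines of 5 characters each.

After op 1 paint(6,4,R):
KKKKK
KKKKK
KRRKK
KRRKK
KRRKK
KRRKK
KKKKR
KKWWK
KKRRK
After op 2 paint(2,4,G):
KKKKK
KKKKK
KRRKG
KRRKK
KRRKK
KRRKK
KKKKR
KKWWK
KKRRK
After op 3 paint(7,1,W):
KKKKK
KKKKK
KRRKG
KRRKK
KRRKK
KRRKK
KKKKR
KWWWK
KKRRK
After op 4 fill(8,3,G) [2 cells changed]:
KKKKK
KKKKK
KRRKG
KRRKK
KRRKK
KRRKK
KKKKR
KWWWK
KKGGK
After op 5 paint(4,1,W):
KKKKK
KKKKK
KRRKG
KRRKK
KWRKK
KRRKK
KKKKR
KWWWK
KKGGK

Answer: KKKKK
KKKKK
KRRKG
KRRKK
KWRKK
KRRKK
KKKKR
KWWWK
KKGGK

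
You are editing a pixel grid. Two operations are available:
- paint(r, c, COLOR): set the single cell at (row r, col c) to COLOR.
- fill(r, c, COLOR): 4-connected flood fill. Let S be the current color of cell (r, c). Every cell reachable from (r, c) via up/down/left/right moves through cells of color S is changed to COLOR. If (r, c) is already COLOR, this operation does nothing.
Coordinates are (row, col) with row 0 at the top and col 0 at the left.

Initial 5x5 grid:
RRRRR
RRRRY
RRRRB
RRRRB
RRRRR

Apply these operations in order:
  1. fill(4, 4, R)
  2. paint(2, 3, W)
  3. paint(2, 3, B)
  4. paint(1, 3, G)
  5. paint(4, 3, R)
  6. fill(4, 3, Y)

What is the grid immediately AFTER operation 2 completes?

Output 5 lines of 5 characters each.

After op 1 fill(4,4,R) [0 cells changed]:
RRRRR
RRRRY
RRRRB
RRRRB
RRRRR
After op 2 paint(2,3,W):
RRRRR
RRRRY
RRRWB
RRRRB
RRRRR

Answer: RRRRR
RRRRY
RRRWB
RRRRB
RRRRR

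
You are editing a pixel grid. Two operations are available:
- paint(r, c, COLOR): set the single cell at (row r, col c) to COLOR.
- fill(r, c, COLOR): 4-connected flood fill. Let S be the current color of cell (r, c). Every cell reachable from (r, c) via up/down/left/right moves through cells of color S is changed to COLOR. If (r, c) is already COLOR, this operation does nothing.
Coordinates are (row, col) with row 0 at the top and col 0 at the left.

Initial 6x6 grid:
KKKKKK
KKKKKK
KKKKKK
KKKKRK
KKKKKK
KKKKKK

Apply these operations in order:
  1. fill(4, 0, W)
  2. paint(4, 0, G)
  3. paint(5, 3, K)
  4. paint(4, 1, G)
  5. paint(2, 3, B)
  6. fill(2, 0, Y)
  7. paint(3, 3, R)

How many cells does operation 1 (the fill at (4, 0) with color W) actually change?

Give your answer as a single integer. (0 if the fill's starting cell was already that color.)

Answer: 35

Derivation:
After op 1 fill(4,0,W) [35 cells changed]:
WWWWWW
WWWWWW
WWWWWW
WWWWRW
WWWWWW
WWWWWW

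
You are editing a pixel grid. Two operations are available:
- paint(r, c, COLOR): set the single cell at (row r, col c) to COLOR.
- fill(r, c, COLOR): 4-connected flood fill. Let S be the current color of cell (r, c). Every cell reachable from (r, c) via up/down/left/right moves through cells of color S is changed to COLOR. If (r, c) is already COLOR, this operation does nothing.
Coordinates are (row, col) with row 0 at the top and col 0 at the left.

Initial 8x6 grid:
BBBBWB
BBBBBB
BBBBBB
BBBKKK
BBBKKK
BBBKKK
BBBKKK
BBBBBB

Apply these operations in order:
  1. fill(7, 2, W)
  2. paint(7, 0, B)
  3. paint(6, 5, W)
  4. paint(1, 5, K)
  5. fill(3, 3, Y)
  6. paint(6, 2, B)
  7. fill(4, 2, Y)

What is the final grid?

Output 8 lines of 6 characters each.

Answer: YYYYYY
YYYYYK
YYYYYY
YYYYYY
YYYYYY
YYYYYY
YYBYYY
BYYYYY

Derivation:
After op 1 fill(7,2,W) [35 cells changed]:
WWWWWW
WWWWWW
WWWWWW
WWWKKK
WWWKKK
WWWKKK
WWWKKK
WWWWWW
After op 2 paint(7,0,B):
WWWWWW
WWWWWW
WWWWWW
WWWKKK
WWWKKK
WWWKKK
WWWKKK
BWWWWW
After op 3 paint(6,5,W):
WWWWWW
WWWWWW
WWWWWW
WWWKKK
WWWKKK
WWWKKK
WWWKKW
BWWWWW
After op 4 paint(1,5,K):
WWWWWW
WWWWWK
WWWWWW
WWWKKK
WWWKKK
WWWKKK
WWWKKW
BWWWWW
After op 5 fill(3,3,Y) [11 cells changed]:
WWWWWW
WWWWWK
WWWWWW
WWWYYY
WWWYYY
WWWYYY
WWWYYW
BWWWWW
After op 6 paint(6,2,B):
WWWWWW
WWWWWK
WWWWWW
WWWYYY
WWWYYY
WWWYYY
WWBYYW
BWWWWW
After op 7 fill(4,2,Y) [34 cells changed]:
YYYYYY
YYYYYK
YYYYYY
YYYYYY
YYYYYY
YYYYYY
YYBYYY
BYYYYY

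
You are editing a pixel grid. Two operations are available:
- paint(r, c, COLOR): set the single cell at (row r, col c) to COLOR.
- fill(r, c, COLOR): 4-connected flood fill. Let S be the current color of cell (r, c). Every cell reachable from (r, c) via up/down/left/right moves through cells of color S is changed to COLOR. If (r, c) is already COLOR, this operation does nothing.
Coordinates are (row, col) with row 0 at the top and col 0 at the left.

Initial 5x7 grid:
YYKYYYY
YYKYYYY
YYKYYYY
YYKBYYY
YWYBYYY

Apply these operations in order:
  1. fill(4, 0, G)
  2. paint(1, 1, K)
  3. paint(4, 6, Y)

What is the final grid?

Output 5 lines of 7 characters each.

Answer: GGKYYYY
GKKYYYY
GGKYYYY
GGKBYYY
GWYBYYY

Derivation:
After op 1 fill(4,0,G) [9 cells changed]:
GGKYYYY
GGKYYYY
GGKYYYY
GGKBYYY
GWYBYYY
After op 2 paint(1,1,K):
GGKYYYY
GKKYYYY
GGKYYYY
GGKBYYY
GWYBYYY
After op 3 paint(4,6,Y):
GGKYYYY
GKKYYYY
GGKYYYY
GGKBYYY
GWYBYYY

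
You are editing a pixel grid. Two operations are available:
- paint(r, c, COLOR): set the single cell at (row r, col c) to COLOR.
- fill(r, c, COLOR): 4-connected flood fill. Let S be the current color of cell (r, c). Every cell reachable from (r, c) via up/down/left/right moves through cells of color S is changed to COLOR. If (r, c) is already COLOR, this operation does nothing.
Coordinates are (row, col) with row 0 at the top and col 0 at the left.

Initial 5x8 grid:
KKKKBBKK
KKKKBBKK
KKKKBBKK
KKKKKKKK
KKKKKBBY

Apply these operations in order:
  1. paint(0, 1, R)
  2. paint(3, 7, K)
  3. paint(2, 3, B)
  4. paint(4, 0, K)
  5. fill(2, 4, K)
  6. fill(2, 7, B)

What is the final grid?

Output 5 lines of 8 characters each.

Answer: BRBBBBBB
BBBBBBBB
BBBBBBBB
BBBBBBBB
BBBBBBBY

Derivation:
After op 1 paint(0,1,R):
KRKKBBKK
KKKKBBKK
KKKKBBKK
KKKKKKKK
KKKKKBBY
After op 2 paint(3,7,K):
KRKKBBKK
KKKKBBKK
KKKKBBKK
KKKKKKKK
KKKKKBBY
After op 3 paint(2,3,B):
KRKKBBKK
KKKKBBKK
KKKBBBKK
KKKKKKKK
KKKKKBBY
After op 4 paint(4,0,K):
KRKKBBKK
KKKKBBKK
KKKBBBKK
KKKKKKKK
KKKKKBBY
After op 5 fill(2,4,K) [7 cells changed]:
KRKKKKKK
KKKKKKKK
KKKKKKKK
KKKKKKKK
KKKKKBBY
After op 6 fill(2,7,B) [36 cells changed]:
BRBBBBBB
BBBBBBBB
BBBBBBBB
BBBBBBBB
BBBBBBBY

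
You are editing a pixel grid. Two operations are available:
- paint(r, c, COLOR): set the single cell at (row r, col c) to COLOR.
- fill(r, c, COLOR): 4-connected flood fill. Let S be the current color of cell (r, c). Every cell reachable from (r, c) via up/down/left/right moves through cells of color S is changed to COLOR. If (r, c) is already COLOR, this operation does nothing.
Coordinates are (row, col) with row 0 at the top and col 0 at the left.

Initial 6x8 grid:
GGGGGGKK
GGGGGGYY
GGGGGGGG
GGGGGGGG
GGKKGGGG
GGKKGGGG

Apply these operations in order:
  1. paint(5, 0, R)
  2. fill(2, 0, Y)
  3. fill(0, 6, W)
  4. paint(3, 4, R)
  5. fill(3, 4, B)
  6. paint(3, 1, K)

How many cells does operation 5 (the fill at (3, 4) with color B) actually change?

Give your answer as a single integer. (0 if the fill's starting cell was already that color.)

Answer: 1

Derivation:
After op 1 paint(5,0,R):
GGGGGGKK
GGGGGGYY
GGGGGGGG
GGGGGGGG
GGKKGGGG
RGKKGGGG
After op 2 fill(2,0,Y) [39 cells changed]:
YYYYYYKK
YYYYYYYY
YYYYYYYY
YYYYYYYY
YYKKYYYY
RYKKYYYY
After op 3 fill(0,6,W) [2 cells changed]:
YYYYYYWW
YYYYYYYY
YYYYYYYY
YYYYYYYY
YYKKYYYY
RYKKYYYY
After op 4 paint(3,4,R):
YYYYYYWW
YYYYYYYY
YYYYYYYY
YYYYRYYY
YYKKYYYY
RYKKYYYY
After op 5 fill(3,4,B) [1 cells changed]:
YYYYYYWW
YYYYYYYY
YYYYYYYY
YYYYBYYY
YYKKYYYY
RYKKYYYY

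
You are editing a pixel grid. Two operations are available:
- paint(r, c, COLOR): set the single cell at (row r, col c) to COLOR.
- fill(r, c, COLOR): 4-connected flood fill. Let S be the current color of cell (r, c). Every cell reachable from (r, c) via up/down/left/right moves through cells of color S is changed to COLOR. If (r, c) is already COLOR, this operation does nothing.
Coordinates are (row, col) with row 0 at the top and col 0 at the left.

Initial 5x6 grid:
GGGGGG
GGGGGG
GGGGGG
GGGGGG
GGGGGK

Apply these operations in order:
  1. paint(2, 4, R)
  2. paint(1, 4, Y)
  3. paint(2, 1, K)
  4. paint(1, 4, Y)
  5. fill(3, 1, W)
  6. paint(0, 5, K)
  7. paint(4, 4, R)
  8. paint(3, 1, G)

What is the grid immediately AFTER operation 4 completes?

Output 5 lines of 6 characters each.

After op 1 paint(2,4,R):
GGGGGG
GGGGGG
GGGGRG
GGGGGG
GGGGGK
After op 2 paint(1,4,Y):
GGGGGG
GGGGYG
GGGGRG
GGGGGG
GGGGGK
After op 3 paint(2,1,K):
GGGGGG
GGGGYG
GKGGRG
GGGGGG
GGGGGK
After op 4 paint(1,4,Y):
GGGGGG
GGGGYG
GKGGRG
GGGGGG
GGGGGK

Answer: GGGGGG
GGGGYG
GKGGRG
GGGGGG
GGGGGK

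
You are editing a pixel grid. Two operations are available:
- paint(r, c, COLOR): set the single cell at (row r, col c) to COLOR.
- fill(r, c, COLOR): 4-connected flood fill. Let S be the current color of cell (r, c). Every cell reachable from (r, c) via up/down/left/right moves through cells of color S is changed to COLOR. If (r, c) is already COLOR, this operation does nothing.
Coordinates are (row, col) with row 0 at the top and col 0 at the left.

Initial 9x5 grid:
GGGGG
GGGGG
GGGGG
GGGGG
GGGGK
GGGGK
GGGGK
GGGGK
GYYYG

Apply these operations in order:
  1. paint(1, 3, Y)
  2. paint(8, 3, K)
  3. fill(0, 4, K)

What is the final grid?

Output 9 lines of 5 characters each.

Answer: KKKKK
KKKYK
KKKKK
KKKKK
KKKKK
KKKKK
KKKKK
KKKKK
KYYKG

Derivation:
After op 1 paint(1,3,Y):
GGGGG
GGGYG
GGGGG
GGGGG
GGGGK
GGGGK
GGGGK
GGGGK
GYYYG
After op 2 paint(8,3,K):
GGGGG
GGGYG
GGGGG
GGGGG
GGGGK
GGGGK
GGGGK
GGGGK
GYYKG
After op 3 fill(0,4,K) [36 cells changed]:
KKKKK
KKKYK
KKKKK
KKKKK
KKKKK
KKKKK
KKKKK
KKKKK
KYYKG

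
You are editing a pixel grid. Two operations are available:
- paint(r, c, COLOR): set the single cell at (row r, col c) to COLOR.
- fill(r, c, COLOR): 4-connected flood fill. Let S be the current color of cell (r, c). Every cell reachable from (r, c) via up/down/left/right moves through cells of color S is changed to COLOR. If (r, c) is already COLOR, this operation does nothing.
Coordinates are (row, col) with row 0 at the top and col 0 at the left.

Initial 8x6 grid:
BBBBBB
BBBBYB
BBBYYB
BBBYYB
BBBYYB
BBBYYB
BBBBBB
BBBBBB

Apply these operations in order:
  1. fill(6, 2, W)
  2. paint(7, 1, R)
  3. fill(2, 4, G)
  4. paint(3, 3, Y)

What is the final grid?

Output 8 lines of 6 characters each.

After op 1 fill(6,2,W) [39 cells changed]:
WWWWWW
WWWWYW
WWWYYW
WWWYYW
WWWYYW
WWWYYW
WWWWWW
WWWWWW
After op 2 paint(7,1,R):
WWWWWW
WWWWYW
WWWYYW
WWWYYW
WWWYYW
WWWYYW
WWWWWW
WRWWWW
After op 3 fill(2,4,G) [9 cells changed]:
WWWWWW
WWWWGW
WWWGGW
WWWGGW
WWWGGW
WWWGGW
WWWWWW
WRWWWW
After op 4 paint(3,3,Y):
WWWWWW
WWWWGW
WWWGGW
WWWYGW
WWWGGW
WWWGGW
WWWWWW
WRWWWW

Answer: WWWWWW
WWWWGW
WWWGGW
WWWYGW
WWWGGW
WWWGGW
WWWWWW
WRWWWW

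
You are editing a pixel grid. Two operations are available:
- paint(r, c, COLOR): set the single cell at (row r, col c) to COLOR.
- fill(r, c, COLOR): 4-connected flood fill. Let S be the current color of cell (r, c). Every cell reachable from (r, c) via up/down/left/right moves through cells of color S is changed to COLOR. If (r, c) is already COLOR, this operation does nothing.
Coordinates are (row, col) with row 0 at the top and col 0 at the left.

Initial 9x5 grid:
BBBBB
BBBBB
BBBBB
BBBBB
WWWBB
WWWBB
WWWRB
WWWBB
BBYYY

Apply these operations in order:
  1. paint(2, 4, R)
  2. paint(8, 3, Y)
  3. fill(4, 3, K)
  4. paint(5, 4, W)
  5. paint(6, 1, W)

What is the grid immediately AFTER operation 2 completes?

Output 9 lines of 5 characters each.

After op 1 paint(2,4,R):
BBBBB
BBBBB
BBBBR
BBBBB
WWWBB
WWWBB
WWWRB
WWWBB
BBYYY
After op 2 paint(8,3,Y):
BBBBB
BBBBB
BBBBR
BBBBB
WWWBB
WWWBB
WWWRB
WWWBB
BBYYY

Answer: BBBBB
BBBBB
BBBBR
BBBBB
WWWBB
WWWBB
WWWRB
WWWBB
BBYYY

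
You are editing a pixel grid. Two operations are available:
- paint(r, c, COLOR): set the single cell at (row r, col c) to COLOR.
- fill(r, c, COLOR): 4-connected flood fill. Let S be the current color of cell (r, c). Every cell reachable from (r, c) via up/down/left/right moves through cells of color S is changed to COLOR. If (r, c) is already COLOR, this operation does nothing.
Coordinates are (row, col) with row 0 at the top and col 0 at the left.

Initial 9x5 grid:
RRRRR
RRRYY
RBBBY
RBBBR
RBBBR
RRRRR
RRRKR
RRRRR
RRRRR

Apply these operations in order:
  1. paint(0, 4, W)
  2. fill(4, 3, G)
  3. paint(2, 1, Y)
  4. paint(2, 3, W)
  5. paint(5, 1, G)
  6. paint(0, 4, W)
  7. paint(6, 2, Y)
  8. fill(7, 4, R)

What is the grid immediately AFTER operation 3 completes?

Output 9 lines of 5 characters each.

After op 1 paint(0,4,W):
RRRRW
RRRYY
RBBBY
RBBBR
RBBBR
RRRRR
RRRKR
RRRRR
RRRRR
After op 2 fill(4,3,G) [9 cells changed]:
RRRRW
RRRYY
RGGGY
RGGGR
RGGGR
RRRRR
RRRKR
RRRRR
RRRRR
After op 3 paint(2,1,Y):
RRRRW
RRRYY
RYGGY
RGGGR
RGGGR
RRRRR
RRRKR
RRRRR
RRRRR

Answer: RRRRW
RRRYY
RYGGY
RGGGR
RGGGR
RRRRR
RRRKR
RRRRR
RRRRR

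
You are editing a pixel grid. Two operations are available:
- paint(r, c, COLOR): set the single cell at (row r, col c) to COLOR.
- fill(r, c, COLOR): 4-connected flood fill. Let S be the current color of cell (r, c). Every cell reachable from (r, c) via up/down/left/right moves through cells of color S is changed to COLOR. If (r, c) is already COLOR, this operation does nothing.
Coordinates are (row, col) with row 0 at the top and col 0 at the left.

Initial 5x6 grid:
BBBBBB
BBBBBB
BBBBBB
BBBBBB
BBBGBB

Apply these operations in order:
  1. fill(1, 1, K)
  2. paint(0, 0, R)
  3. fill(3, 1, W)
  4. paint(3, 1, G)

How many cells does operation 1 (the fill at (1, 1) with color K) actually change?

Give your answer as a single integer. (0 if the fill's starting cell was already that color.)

After op 1 fill(1,1,K) [29 cells changed]:
KKKKKK
KKKKKK
KKKKKK
KKKKKK
KKKGKK

Answer: 29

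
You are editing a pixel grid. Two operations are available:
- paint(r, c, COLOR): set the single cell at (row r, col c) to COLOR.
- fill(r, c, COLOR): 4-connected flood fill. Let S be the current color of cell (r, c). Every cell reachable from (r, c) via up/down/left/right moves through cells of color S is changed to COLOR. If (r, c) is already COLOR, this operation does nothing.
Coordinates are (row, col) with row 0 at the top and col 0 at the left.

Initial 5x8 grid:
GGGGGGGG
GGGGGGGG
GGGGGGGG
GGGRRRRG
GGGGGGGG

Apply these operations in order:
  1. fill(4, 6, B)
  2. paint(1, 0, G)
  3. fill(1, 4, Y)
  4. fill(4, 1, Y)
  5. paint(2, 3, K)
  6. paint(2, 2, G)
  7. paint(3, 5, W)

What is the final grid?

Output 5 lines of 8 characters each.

After op 1 fill(4,6,B) [36 cells changed]:
BBBBBBBB
BBBBBBBB
BBBBBBBB
BBBRRRRB
BBBBBBBB
After op 2 paint(1,0,G):
BBBBBBBB
GBBBBBBB
BBBBBBBB
BBBRRRRB
BBBBBBBB
After op 3 fill(1,4,Y) [35 cells changed]:
YYYYYYYY
GYYYYYYY
YYYYYYYY
YYYRRRRY
YYYYYYYY
After op 4 fill(4,1,Y) [0 cells changed]:
YYYYYYYY
GYYYYYYY
YYYYYYYY
YYYRRRRY
YYYYYYYY
After op 5 paint(2,3,K):
YYYYYYYY
GYYYYYYY
YYYKYYYY
YYYRRRRY
YYYYYYYY
After op 6 paint(2,2,G):
YYYYYYYY
GYYYYYYY
YYGKYYYY
YYYRRRRY
YYYYYYYY
After op 7 paint(3,5,W):
YYYYYYYY
GYYYYYYY
YYGKYYYY
YYYRRWRY
YYYYYYYY

Answer: YYYYYYYY
GYYYYYYY
YYGKYYYY
YYYRRWRY
YYYYYYYY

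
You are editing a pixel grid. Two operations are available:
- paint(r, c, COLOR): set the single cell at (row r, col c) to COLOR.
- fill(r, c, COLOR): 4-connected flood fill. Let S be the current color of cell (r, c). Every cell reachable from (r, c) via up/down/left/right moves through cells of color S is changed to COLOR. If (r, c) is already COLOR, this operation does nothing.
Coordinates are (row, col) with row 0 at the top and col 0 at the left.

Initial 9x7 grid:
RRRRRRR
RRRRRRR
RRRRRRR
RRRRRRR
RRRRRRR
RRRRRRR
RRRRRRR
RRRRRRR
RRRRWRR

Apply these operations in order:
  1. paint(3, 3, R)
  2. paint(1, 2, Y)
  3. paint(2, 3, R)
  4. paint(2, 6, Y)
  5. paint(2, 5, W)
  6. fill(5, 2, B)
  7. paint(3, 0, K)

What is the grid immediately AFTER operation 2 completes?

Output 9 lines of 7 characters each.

After op 1 paint(3,3,R):
RRRRRRR
RRRRRRR
RRRRRRR
RRRRRRR
RRRRRRR
RRRRRRR
RRRRRRR
RRRRRRR
RRRRWRR
After op 2 paint(1,2,Y):
RRRRRRR
RRYRRRR
RRRRRRR
RRRRRRR
RRRRRRR
RRRRRRR
RRRRRRR
RRRRRRR
RRRRWRR

Answer: RRRRRRR
RRYRRRR
RRRRRRR
RRRRRRR
RRRRRRR
RRRRRRR
RRRRRRR
RRRRRRR
RRRRWRR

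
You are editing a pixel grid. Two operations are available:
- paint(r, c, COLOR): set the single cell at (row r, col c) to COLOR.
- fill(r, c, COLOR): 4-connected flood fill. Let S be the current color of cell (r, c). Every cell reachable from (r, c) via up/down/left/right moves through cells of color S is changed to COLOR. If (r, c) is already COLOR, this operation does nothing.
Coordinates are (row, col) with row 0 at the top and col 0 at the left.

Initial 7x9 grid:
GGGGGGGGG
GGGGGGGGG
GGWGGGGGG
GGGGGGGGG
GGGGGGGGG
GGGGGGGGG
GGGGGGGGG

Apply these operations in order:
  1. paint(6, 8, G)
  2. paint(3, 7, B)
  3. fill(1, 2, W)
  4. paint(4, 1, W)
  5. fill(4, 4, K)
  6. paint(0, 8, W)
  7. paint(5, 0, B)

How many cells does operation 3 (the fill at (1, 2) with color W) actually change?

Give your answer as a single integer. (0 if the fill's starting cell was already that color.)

After op 1 paint(6,8,G):
GGGGGGGGG
GGGGGGGGG
GGWGGGGGG
GGGGGGGGG
GGGGGGGGG
GGGGGGGGG
GGGGGGGGG
After op 2 paint(3,7,B):
GGGGGGGGG
GGGGGGGGG
GGWGGGGGG
GGGGGGGBG
GGGGGGGGG
GGGGGGGGG
GGGGGGGGG
After op 3 fill(1,2,W) [61 cells changed]:
WWWWWWWWW
WWWWWWWWW
WWWWWWWWW
WWWWWWWBW
WWWWWWWWW
WWWWWWWWW
WWWWWWWWW

Answer: 61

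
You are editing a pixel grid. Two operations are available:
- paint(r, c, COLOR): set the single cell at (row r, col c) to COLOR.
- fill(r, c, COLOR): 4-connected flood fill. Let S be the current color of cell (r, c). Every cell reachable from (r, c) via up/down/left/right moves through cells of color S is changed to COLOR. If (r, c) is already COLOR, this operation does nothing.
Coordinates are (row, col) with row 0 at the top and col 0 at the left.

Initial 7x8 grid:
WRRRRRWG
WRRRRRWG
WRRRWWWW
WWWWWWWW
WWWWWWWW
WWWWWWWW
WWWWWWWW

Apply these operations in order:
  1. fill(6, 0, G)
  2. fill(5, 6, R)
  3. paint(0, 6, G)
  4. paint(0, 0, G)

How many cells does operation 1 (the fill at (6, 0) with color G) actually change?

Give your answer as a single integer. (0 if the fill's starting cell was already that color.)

After op 1 fill(6,0,G) [41 cells changed]:
GRRRRRGG
GRRRRRGG
GRRRGGGG
GGGGGGGG
GGGGGGGG
GGGGGGGG
GGGGGGGG

Answer: 41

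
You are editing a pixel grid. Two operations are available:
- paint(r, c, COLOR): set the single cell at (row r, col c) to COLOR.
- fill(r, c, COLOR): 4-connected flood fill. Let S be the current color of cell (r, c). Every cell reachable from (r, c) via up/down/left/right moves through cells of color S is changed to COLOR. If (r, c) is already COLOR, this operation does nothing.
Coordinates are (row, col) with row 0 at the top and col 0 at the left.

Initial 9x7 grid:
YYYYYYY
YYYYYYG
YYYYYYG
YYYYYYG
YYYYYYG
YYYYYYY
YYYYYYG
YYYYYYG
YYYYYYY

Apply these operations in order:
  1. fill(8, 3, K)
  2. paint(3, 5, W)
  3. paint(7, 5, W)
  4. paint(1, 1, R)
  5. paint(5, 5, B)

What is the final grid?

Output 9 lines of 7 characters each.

After op 1 fill(8,3,K) [57 cells changed]:
KKKKKKK
KKKKKKG
KKKKKKG
KKKKKKG
KKKKKKG
KKKKKKK
KKKKKKG
KKKKKKG
KKKKKKK
After op 2 paint(3,5,W):
KKKKKKK
KKKKKKG
KKKKKKG
KKKKKWG
KKKKKKG
KKKKKKK
KKKKKKG
KKKKKKG
KKKKKKK
After op 3 paint(7,5,W):
KKKKKKK
KKKKKKG
KKKKKKG
KKKKKWG
KKKKKKG
KKKKKKK
KKKKKKG
KKKKKWG
KKKKKKK
After op 4 paint(1,1,R):
KKKKKKK
KRKKKKG
KKKKKKG
KKKKKWG
KKKKKKG
KKKKKKK
KKKKKKG
KKKKKWG
KKKKKKK
After op 5 paint(5,5,B):
KKKKKKK
KRKKKKG
KKKKKKG
KKKKKWG
KKKKKKG
KKKKKBK
KKKKKKG
KKKKKWG
KKKKKKK

Answer: KKKKKKK
KRKKKKG
KKKKKKG
KKKKKWG
KKKKKKG
KKKKKBK
KKKKKKG
KKKKKWG
KKKKKKK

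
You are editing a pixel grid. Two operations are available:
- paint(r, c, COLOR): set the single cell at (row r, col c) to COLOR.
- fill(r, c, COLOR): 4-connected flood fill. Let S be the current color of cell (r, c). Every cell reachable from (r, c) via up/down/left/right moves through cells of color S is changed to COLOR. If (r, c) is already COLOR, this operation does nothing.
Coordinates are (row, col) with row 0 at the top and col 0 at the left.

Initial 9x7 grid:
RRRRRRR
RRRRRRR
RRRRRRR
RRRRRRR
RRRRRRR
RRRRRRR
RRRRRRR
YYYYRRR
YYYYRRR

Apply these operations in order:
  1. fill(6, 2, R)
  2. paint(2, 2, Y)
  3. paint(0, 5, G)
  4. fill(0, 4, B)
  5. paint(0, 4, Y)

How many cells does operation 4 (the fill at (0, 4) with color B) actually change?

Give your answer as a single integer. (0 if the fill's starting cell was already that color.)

Answer: 53

Derivation:
After op 1 fill(6,2,R) [0 cells changed]:
RRRRRRR
RRRRRRR
RRRRRRR
RRRRRRR
RRRRRRR
RRRRRRR
RRRRRRR
YYYYRRR
YYYYRRR
After op 2 paint(2,2,Y):
RRRRRRR
RRRRRRR
RRYRRRR
RRRRRRR
RRRRRRR
RRRRRRR
RRRRRRR
YYYYRRR
YYYYRRR
After op 3 paint(0,5,G):
RRRRRGR
RRRRRRR
RRYRRRR
RRRRRRR
RRRRRRR
RRRRRRR
RRRRRRR
YYYYRRR
YYYYRRR
After op 4 fill(0,4,B) [53 cells changed]:
BBBBBGB
BBBBBBB
BBYBBBB
BBBBBBB
BBBBBBB
BBBBBBB
BBBBBBB
YYYYBBB
YYYYBBB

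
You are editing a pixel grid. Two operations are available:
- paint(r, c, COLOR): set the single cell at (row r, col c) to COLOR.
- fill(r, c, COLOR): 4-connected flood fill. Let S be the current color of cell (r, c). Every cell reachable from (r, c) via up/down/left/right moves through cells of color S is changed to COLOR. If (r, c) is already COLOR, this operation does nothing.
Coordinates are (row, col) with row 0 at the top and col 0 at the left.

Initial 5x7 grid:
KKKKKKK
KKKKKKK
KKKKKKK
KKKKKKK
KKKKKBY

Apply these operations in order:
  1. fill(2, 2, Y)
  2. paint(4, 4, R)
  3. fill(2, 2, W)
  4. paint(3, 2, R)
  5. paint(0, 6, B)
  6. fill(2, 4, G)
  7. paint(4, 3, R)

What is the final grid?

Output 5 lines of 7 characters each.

After op 1 fill(2,2,Y) [33 cells changed]:
YYYYYYY
YYYYYYY
YYYYYYY
YYYYYYY
YYYYYBY
After op 2 paint(4,4,R):
YYYYYYY
YYYYYYY
YYYYYYY
YYYYYYY
YYYYRBY
After op 3 fill(2,2,W) [33 cells changed]:
WWWWWWW
WWWWWWW
WWWWWWW
WWWWWWW
WWWWRBW
After op 4 paint(3,2,R):
WWWWWWW
WWWWWWW
WWWWWWW
WWRWWWW
WWWWRBW
After op 5 paint(0,6,B):
WWWWWWB
WWWWWWW
WWWWWWW
WWRWWWW
WWWWRBW
After op 6 fill(2,4,G) [31 cells changed]:
GGGGGGB
GGGGGGG
GGGGGGG
GGRGGGG
GGGGRBG
After op 7 paint(4,3,R):
GGGGGGB
GGGGGGG
GGGGGGG
GGRGGGG
GGGRRBG

Answer: GGGGGGB
GGGGGGG
GGGGGGG
GGRGGGG
GGGRRBG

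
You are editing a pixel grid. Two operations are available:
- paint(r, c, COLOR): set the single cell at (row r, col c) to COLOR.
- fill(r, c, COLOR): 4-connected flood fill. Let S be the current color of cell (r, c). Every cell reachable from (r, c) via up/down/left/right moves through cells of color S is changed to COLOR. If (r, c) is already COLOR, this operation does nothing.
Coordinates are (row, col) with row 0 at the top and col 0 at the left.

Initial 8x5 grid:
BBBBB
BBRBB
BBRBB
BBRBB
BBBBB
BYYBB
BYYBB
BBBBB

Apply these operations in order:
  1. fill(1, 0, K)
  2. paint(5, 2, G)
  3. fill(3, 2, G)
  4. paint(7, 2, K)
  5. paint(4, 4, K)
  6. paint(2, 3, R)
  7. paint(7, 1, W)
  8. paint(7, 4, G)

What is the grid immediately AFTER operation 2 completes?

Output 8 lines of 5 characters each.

After op 1 fill(1,0,K) [33 cells changed]:
KKKKK
KKRKK
KKRKK
KKRKK
KKKKK
KYYKK
KYYKK
KKKKK
After op 2 paint(5,2,G):
KKKKK
KKRKK
KKRKK
KKRKK
KKKKK
KYGKK
KYYKK
KKKKK

Answer: KKKKK
KKRKK
KKRKK
KKRKK
KKKKK
KYGKK
KYYKK
KKKKK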